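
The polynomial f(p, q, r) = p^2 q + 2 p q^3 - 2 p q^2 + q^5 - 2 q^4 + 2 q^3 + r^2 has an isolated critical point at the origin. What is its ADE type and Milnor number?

Type D_{4}, Milnor number mu = 4.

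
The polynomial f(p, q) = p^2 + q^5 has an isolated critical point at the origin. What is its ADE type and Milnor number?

Type A4, Milnor number mu = 4.

The Hessian of f at 0 has rank 1. Corank 1: A-series; mu = 4 gives A_4.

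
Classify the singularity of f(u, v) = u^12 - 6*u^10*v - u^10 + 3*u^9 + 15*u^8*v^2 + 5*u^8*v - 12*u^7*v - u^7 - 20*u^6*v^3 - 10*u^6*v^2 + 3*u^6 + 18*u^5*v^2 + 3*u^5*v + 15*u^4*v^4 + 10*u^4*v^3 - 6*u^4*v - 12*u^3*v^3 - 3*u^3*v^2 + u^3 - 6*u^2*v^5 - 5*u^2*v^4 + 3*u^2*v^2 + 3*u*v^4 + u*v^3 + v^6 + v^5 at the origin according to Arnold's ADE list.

E_{7}

The Hessian of f at 0 has rank 0. Corank 2; j^3 = u^3 is a perfect cube, so E-series; the 4-jet and mu = 7 give E_7.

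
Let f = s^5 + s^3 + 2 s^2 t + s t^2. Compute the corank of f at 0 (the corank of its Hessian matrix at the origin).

Hessian at 0 has rank 0.

2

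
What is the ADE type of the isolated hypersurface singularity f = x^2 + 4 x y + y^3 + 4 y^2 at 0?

A2

The Hessian of f at 0 is [[2, 4], [4, 8]] with rank 1, so corank 1. A Groebner basis of the Jacobian ideal J(f) in C{x,y} is {y^2, x + 2*y}; counting standard monomials gives mu = 2. Corank 1: A-series; mu = 2 gives A_2.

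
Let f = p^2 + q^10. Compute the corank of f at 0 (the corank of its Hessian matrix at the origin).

1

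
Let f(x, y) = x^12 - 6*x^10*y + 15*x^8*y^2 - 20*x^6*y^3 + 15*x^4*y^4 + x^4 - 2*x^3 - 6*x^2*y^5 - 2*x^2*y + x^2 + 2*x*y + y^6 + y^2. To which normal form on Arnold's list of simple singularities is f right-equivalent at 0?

A5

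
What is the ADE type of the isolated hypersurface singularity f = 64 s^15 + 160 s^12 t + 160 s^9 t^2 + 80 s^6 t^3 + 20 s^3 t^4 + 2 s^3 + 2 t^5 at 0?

E8

The Hessian of f at 0 is [[0, 0], [0, 0]] with rank 0, so corank 2. A Groebner basis of the Jacobian ideal J(f) in C{s,t} is {t^4, s^2}; counting standard monomials gives mu = 8. Corank 2; j^3 = 2*s^3 is a perfect cube, so E-series; the 5-jet and mu = 8 give E_8.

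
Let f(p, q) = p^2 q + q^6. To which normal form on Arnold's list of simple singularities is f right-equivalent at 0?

D7

The Hessian of f at 0 has rank 0. Corank 2; j^3 = p^2*q has shape L^2 M (L != M), so D-series; mu = 7 gives D_7.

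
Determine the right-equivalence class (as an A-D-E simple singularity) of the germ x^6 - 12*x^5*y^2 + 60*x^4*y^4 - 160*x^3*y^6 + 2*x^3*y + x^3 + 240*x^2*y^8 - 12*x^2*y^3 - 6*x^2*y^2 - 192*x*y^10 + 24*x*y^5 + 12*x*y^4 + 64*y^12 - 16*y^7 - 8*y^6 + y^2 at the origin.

The Hessian of f at 0 has rank 1. Corank 1: A-series; mu = 2 gives A_2.

A2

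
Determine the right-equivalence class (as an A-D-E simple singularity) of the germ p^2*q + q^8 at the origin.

D9

The Hessian of f at 0 has rank 0. Corank 2; j^3 = p^2*q has shape L^2 M (L != M), so D-series; mu = 9 gives D_9.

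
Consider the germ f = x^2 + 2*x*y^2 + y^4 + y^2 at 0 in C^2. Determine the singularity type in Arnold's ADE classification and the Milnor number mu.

Type A1, Milnor number mu = 1.

The Hessian of f at 0 is [[2, 0], [0, 2]] with rank 2, so corank 0. A Groebner basis of the Jacobian ideal J(f) in C{x,y} is {x, y}; counting standard monomials gives mu = 1. Corank 0: nondegenerate Morse point, so A_1.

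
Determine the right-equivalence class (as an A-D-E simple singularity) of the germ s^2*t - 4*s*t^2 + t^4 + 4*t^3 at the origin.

D_{5}

The Hessian of f at 0 has rank 0. Corank 2; j^3 = t*(s - 2*t)^2 has shape L^2 M (L != M), so D-series; mu = 5 gives D_5.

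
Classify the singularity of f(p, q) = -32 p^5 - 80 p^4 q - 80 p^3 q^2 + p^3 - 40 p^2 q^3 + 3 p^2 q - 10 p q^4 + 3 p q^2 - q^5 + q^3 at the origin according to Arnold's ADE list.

E_{8}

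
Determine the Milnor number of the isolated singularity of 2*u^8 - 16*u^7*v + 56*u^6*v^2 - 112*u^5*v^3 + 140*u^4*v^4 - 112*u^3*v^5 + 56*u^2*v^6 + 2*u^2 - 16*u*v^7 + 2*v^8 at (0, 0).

The Hessian of f at 0 has rank 1. Corank 1: A-series; mu = 7 gives A_7.

7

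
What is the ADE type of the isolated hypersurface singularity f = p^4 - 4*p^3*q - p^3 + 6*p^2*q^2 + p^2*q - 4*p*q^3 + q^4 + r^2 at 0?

D5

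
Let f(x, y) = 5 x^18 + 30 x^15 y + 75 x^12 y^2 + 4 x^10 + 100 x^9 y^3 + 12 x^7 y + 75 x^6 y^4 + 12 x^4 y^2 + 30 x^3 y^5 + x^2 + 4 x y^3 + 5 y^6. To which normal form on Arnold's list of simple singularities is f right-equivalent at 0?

The Hessian of f at 0 has rank 1. Corank 1: A-series; mu = 5 gives A_5.

A_5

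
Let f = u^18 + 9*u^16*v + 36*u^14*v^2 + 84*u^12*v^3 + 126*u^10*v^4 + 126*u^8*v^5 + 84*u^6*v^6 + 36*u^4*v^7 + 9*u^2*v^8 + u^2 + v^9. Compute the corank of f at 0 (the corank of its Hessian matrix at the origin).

1

Hessian at 0 has rank 1.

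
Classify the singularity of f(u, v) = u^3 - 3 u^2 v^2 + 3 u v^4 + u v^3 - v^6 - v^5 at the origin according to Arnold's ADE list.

The Hessian of f at 0 is [[0, 0], [0, 0]] with rank 0, so corank 2. A Groebner basis of the Jacobian ideal J(f) in C{u,v} is {-u^2 + v^4 - v^3/3, u^3, u^2*v + u^2/3 + v^3/9, -u^2 + u*v^2 - v^3/3}; counting standard monomials gives mu = 7. Corank 2; j^3 = u^3 is a perfect cube, so E-series; the 4-jet and mu = 7 give E_7.

E7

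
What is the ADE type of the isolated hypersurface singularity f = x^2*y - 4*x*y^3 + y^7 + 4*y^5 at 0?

D_8

The Hessian of f at 0 has rank 0. Corank 2; j^3 = x^2*y has shape L^2 M (L != M), so D-series; mu = 8 gives D_8.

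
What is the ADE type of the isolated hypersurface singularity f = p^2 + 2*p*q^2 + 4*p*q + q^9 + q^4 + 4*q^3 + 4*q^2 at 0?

The Hessian of f at 0 is [[2, 4], [4, 8]] with rank 1, so corank 1. A Groebner basis of the Jacobian ideal J(f) in C{p,q} is {p^4 + 8*p^3*q - 24*p^3 - 80*p^2*q + 80*p^2 + 192*p*q - 64*p - 128*q, p + q^2 + 2*q}; counting standard monomials gives mu = 8. Corank 1: A-series; mu = 8 gives A_8.

A_{8}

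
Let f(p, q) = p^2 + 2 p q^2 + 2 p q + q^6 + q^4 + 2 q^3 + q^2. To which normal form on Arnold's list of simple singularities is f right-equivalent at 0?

A5

The Hessian of f at 0 has rank 1. Corank 1: A-series; mu = 5 gives A_5.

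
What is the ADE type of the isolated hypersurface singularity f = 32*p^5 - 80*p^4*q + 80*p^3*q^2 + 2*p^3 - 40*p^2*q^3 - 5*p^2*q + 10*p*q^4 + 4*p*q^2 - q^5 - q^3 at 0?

D_{6}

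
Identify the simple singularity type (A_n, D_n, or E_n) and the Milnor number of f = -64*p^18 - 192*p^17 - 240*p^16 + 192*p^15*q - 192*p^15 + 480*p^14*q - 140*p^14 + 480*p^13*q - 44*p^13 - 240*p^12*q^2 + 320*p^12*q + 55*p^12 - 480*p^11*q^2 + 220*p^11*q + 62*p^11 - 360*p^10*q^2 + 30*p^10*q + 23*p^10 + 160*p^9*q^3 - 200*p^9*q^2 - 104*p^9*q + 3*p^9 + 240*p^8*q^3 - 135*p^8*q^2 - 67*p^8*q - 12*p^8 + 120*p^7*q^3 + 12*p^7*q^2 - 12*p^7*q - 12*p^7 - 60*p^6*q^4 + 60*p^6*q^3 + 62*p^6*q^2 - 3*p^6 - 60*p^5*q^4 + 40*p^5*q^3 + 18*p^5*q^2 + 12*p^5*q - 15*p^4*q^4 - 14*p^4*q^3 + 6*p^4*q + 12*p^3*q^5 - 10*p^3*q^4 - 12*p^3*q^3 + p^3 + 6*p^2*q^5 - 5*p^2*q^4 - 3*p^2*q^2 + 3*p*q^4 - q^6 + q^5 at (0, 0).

Type E_{8}, Milnor number mu = 8.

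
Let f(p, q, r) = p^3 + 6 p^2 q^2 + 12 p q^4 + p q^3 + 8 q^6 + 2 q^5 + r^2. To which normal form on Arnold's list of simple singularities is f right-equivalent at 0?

E_{7}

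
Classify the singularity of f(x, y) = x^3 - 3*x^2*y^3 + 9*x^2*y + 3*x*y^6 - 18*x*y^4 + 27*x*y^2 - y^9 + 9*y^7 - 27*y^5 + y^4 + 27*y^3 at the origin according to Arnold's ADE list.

E_6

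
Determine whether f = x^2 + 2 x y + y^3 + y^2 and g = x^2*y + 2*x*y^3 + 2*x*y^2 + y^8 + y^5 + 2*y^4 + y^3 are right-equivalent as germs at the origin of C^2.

No.

The Hessian of f at 0 has rank 1. Corank 1: A-series; mu = 2 gives A_2. The Hessian of g at 0 has rank 0. Corank 2; j^3 = y*(x + y)^2 has shape L^2 M (L != M), so D-series; mu = 9 gives D_9. f is A_2 but g is D_9, hence not right-equivalent.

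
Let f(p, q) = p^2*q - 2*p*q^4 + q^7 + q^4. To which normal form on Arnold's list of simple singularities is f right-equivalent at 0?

The Hessian of f at 0 has rank 0. Corank 2; j^3 = p^2*q has shape L^2 M (L != M), so D-series; mu = 5 gives D_5.

D_{5}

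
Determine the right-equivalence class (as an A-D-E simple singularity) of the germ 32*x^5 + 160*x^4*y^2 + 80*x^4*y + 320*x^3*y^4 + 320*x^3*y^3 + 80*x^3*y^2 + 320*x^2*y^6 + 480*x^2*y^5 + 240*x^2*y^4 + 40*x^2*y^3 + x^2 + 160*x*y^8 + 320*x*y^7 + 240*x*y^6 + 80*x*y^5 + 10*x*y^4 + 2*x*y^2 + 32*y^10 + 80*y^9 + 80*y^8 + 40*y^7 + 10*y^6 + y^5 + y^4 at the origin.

A_4

The Hessian of f at 0 has rank 1. Corank 1: A-series; mu = 4 gives A_4.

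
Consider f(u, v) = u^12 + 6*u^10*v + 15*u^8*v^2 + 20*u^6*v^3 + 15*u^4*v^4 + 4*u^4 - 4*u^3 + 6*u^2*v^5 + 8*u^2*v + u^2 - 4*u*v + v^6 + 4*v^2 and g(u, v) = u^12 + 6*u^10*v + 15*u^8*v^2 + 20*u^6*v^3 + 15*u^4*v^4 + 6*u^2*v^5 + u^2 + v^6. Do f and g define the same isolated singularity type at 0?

The Hessian of f at 0 has rank 1. Corank 1: A-series; mu = 5 gives A_5. The Hessian of g at 0 has rank 1. Corank 1: A-series; mu = 5 gives A_5. Both have type A_5, hence right-equivalent.

Yes.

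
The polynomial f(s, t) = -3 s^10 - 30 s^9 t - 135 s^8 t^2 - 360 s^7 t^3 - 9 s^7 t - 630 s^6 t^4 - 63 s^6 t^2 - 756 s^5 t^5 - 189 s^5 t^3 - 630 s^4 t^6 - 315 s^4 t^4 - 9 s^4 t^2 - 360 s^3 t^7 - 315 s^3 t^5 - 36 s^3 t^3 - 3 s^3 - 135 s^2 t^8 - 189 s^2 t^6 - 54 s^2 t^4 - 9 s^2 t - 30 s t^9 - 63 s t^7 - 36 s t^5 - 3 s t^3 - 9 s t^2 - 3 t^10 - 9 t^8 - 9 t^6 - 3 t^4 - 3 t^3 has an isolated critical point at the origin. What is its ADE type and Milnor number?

The Hessian of f at 0 is [[0, 0], [0, 0]] with rank 0, so corank 2. A Groebner basis of the Jacobian ideal J(f) in C{s,t} is {s^3 + 3*s^2*t + 6*s^2 + 12*s*t + 6*t^2, -3*s^2 + s*t^2 - 6*s*t - 3*t^2, 3*s^2 + 6*s*t + t^3 + 3*t^2}; counting standard monomials gives mu = 7. Corank 2; j^3 = -3*(s + t)^3 is a perfect cube, so E-series; the 4-jet and mu = 7 give E_7.

Type E_{7}, Milnor number mu = 7.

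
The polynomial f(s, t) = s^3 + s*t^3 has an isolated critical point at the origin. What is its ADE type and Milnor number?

Type E_7, Milnor number mu = 7.

The Hessian of f at 0 is [[0, 0], [0, 0]] with rank 0, so corank 2. A Groebner basis of the Jacobian ideal J(f) in C{s,t} is {s^3, s*t^2, 3*s^2 + t^3}; counting standard monomials gives mu = 7. Corank 2; j^3 = s^3 is a perfect cube, so E-series; the 4-jet and mu = 7 give E_7.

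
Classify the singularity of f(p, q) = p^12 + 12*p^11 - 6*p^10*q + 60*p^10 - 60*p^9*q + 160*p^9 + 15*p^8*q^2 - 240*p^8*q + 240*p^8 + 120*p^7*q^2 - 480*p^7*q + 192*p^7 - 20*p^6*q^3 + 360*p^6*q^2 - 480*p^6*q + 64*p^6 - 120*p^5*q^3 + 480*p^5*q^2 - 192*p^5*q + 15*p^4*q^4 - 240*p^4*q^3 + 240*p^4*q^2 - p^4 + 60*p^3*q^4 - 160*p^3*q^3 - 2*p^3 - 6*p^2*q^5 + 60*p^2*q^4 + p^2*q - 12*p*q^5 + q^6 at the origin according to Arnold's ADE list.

D7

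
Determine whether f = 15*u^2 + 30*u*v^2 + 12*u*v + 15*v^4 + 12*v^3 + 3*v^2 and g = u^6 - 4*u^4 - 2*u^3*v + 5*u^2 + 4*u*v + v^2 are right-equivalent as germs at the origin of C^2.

Yes.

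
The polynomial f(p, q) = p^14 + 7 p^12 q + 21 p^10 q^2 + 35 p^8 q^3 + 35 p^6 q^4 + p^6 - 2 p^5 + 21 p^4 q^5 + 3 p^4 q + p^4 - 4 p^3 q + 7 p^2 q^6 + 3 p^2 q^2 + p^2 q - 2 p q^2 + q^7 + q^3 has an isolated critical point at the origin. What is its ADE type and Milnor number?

The Hessian of f at 0 is [[0, 0], [0, 0]] with rank 0, so corank 2. A Groebner basis of the Jacobian ideal J(f) in C{p,q} is {p^2/6 + p*q^3 - 5*p*q^2/2 + p*q/3 + 11*q^3/6 - q^2/2, p^2/2 - 7*p*q^2/2 + q^4 + 5*q^3/2 - q^2/2, p^3 + p^2/6 + 7*p*q^2/2 - 11*p*q/3 - 7*q^3/6 + 7*q^2/2, p^2*q - p*q + q^2}; counting standard monomials gives mu = 8. Corank 2; j^3 = q*(p - q)^2 has shape L^2 M (L != M), so D-series; mu = 8 gives D_8.

Type D_8, Milnor number mu = 8.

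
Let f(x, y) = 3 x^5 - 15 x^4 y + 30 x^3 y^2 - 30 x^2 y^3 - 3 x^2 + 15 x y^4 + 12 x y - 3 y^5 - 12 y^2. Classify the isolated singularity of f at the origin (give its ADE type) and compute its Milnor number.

The Hessian of f at 0 has rank 1. Corank 1: A-series; mu = 4 gives A_4.

Type A_{4}, Milnor number mu = 4.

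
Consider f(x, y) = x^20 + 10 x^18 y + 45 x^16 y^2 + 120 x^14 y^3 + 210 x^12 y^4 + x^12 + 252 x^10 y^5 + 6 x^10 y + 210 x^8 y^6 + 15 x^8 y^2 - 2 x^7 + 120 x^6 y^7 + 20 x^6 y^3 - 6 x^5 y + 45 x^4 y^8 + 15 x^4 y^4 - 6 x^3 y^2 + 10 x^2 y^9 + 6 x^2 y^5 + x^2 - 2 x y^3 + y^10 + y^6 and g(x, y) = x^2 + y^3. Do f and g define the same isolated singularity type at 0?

No.

The Hessian of f at 0 is [[2, 0], [0, 0]] with rank 1, so corank 1. A Groebner basis of the Jacobian ideal J(f) in C{x,y} is {x^2*y^2 - x/3 + y^3/3, -x^2 + x*y^3, -x*y + y^4, x^3}; counting standard monomials gives mu = 9. Corank 1: A-series; mu = 9 gives A_9. The Hessian of g at 0 is [[2, 0], [0, 0]] with rank 1, so corank 1. A Groebner basis of the Jacobian ideal J(g) in C{x,y} is {y^2, x}; counting standard monomials gives mu = 2. Corank 1: A-series; mu = 2 gives A_2. f is A_9 but g is A_2, hence not right-equivalent.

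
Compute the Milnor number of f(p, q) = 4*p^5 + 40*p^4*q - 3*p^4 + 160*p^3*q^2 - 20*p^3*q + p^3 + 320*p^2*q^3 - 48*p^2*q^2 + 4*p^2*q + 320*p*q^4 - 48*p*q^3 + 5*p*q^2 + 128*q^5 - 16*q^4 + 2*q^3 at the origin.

5

The Hessian of f at 0 is [[0, 0], [0, 0]] with rank 0, so corank 2. A Groebner basis of the Jacobian ideal J(f) in C{p,q} is {p*q^2 + p*q/6 + q^2/6, -p*q/6 + q^3 - q^2/6, p^2 + 8*p*q/3 + 5*q^2/3}; counting standard monomials gives mu = 5. Corank 2; j^3 = (p + q)^2*(p + 2*q) has shape L^2 M (L != M), so D-series; mu = 5 gives D_5.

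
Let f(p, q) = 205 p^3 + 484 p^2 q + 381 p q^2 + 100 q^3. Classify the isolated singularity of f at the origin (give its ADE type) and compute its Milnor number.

Type D_4, Milnor number mu = 4.

The Hessian of f at 0 has rank 0. Corank 2; j^3 = (5*p + 4*q)*(41*p^2 + 64*p*q + 25*q^2) splits into three distinct lines over C (the quadratic factor has nonzero discriminant), so D_4.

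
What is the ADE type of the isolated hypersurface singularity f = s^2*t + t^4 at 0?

The Hessian of f at 0 has rank 0. Corank 2; j^3 = s^2*t has shape L^2 M (L != M), so D-series; mu = 5 gives D_5.

D_{5}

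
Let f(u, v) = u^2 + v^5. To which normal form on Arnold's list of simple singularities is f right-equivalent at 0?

The Hessian of f at 0 has rank 1. Corank 1: A-series; mu = 4 gives A_4.

A_4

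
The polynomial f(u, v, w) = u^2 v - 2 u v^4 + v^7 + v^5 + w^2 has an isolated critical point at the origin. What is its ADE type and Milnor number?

Type D_6, Milnor number mu = 6.

The Hessian of f at 0 has rank 1. Corank 2; j^3 = u^2*v has shape L^2 M (L != M), so D-series; mu = 6 gives D_6.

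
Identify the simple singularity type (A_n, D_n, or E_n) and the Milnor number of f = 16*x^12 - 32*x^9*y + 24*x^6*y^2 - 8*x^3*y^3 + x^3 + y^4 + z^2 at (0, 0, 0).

The Hessian of f at 0 has rank 1. Corank 2; j^3 = x^3 is a perfect cube, so E-series; the 4-jet and mu = 6 give E_6.

Type E_6, Milnor number mu = 6.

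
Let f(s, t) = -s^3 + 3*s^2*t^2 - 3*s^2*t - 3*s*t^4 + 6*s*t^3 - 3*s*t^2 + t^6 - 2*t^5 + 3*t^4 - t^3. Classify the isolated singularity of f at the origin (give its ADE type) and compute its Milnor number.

The Hessian of f at 0 has rank 0. Corank 2; j^3 = -(s + t)^3 is a perfect cube, so E-series; the 5-jet and mu = 8 give E_8.

Type E8, Milnor number mu = 8.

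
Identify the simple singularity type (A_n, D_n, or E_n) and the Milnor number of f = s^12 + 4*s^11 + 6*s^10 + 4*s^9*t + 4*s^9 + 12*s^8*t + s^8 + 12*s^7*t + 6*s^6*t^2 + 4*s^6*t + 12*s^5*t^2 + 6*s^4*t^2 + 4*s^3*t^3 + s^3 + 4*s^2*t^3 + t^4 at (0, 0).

Type E_6, Milnor number mu = 6.

The Hessian of f at 0 has rank 0. Corank 2; j^3 = s^3 is a perfect cube, so E-series; the 4-jet and mu = 6 give E_6.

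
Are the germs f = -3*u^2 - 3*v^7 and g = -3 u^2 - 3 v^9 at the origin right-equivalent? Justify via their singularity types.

No.

The Hessian of f at 0 is [[-6, 0], [0, 0]] with rank 1, so corank 1. A Groebner basis of the Jacobian ideal J(f) in C{u,v} is {v^6, u}; counting standard monomials gives mu = 6. Corank 1: A-series; mu = 6 gives A_6. The Hessian of g at 0 is [[-6, 0], [0, 0]] with rank 1, so corank 1. A Groebner basis of the Jacobian ideal J(g) in C{u,v} is {v^8, u}; counting standard monomials gives mu = 8. Corank 1: A-series; mu = 8 gives A_8. f is A_6 but g is A_8, hence not right-equivalent.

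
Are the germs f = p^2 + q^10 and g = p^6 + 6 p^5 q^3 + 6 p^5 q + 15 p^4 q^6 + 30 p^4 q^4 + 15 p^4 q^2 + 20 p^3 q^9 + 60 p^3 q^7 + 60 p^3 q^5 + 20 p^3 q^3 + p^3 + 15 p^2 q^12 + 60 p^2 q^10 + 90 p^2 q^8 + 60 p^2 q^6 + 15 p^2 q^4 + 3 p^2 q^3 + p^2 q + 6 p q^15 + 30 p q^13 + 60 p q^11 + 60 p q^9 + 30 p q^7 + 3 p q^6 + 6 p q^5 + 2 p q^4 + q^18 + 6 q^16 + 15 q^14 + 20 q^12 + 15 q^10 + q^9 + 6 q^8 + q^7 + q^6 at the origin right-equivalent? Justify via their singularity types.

No.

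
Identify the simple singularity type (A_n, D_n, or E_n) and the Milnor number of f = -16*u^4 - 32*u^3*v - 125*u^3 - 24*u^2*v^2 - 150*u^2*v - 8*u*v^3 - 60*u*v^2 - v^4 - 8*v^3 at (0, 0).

Type E_{6}, Milnor number mu = 6.

The Hessian of f at 0 has rank 0. Corank 2; j^3 = -(5*u + 2*v)^3 is a perfect cube, so E-series; the 4-jet and mu = 6 give E_6.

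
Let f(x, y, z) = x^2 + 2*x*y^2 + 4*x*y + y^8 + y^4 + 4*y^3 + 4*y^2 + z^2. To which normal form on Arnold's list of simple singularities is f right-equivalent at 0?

The Hessian of f at 0 has rank 2. Corank 1: A-series; mu = 7 gives A_7.

A7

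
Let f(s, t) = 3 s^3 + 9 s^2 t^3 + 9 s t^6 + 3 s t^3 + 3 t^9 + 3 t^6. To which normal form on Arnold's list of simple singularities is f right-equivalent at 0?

E7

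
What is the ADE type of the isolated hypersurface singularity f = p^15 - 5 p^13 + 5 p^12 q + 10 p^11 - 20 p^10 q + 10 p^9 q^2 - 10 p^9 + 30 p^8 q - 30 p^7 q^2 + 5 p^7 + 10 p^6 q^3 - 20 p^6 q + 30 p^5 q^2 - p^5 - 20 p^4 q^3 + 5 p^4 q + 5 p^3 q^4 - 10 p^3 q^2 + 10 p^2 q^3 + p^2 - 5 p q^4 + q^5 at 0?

A_{4}

The Hessian of f at 0 has rank 1. Corank 1: A-series; mu = 4 gives A_4.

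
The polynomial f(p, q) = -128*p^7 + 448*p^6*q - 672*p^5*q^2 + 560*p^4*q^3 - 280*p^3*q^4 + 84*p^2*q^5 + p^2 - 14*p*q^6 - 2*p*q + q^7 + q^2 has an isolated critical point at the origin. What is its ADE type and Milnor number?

Type A_{6}, Milnor number mu = 6.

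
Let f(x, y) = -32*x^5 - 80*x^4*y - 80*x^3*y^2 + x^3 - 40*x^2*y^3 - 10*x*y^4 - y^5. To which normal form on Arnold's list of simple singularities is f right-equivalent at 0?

E_{8}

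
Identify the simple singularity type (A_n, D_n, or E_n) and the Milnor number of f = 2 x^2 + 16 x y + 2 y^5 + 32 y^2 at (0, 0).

Type A4, Milnor number mu = 4.

The Hessian of f at 0 has rank 1. Corank 1: A-series; mu = 4 gives A_4.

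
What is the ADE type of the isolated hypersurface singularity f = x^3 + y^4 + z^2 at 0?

E_{6}

The Hessian of f at 0 is [[0, 0, 0], [0, 0, 0], [0, 0, 2]] with rank 1, so corank 2. A Groebner basis of the Jacobian ideal J(f) in C{x,y,z} is {y^3, x^2, z}; counting standard monomials gives mu = 6. Corank 2; j^3 = x^3 is a perfect cube, so E-series; the 4-jet and mu = 6 give E_6.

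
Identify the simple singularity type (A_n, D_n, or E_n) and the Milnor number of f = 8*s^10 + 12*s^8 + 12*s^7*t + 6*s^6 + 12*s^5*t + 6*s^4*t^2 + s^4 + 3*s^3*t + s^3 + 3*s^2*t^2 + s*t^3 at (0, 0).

Type E_7, Milnor number mu = 7.

The Hessian of f at 0 is [[0, 0], [0, 0]] with rank 0, so corank 2. A Groebner basis of the Jacobian ideal J(f) in C{s,t} is {3*s^2 + t^4 + t^3, s^3, s^2*t - s^2 - t^3/3, 2*s^2 + s*t^2 + 2*t^3/3}; counting standard monomials gives mu = 7. Corank 2; j^3 = s^3 is a perfect cube, so E-series; the 4-jet and mu = 7 give E_7.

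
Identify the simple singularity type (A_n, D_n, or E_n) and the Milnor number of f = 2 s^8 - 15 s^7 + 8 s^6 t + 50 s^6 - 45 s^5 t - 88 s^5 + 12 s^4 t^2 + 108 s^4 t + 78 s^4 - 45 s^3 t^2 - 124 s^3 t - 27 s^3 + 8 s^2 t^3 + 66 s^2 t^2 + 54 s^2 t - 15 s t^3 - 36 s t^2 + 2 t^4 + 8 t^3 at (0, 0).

Type E_7, Milnor number mu = 7.

The Hessian of f at 0 is [[0, 0], [0, 0]] with rank 0, so corank 2. A Groebner basis of the Jacobian ideal J(f) in C{s,t} is {-19683*s^2/1616 + 6561*s*t/404 + t^4 + 27*t^3/1616 - 2187*t^2/404, s^3 - 3699*s^2/808 + 1233*s*t/202 - 703*t^3/2424 - 411*t^2/202, s^2*t - 7371*s^2/1616 + 2457*s*t/404 - 6373*t^3/14544 - 819*t^2/404, -1377*s^2/404 + s*t^2 + 459*s*t/101 - 2407*t^3/3636 - 153*t^2/101}; counting standard monomials gives mu = 7. Corank 2; j^3 = -(3*s - 2*t)^3 is a perfect cube, so E-series; the 4-jet and mu = 7 give E_7.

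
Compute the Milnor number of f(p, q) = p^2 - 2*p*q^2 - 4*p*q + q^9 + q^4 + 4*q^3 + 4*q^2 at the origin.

8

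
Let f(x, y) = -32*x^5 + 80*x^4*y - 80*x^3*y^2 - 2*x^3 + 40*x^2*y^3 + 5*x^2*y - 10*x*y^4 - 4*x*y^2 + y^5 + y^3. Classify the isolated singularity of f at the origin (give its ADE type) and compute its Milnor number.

The Hessian of f at 0 has rank 0. Corank 2; j^3 = -(x - y)^2*(2*x - y) has shape L^2 M (L != M), so D-series; mu = 6 gives D_6.

Type D_{6}, Milnor number mu = 6.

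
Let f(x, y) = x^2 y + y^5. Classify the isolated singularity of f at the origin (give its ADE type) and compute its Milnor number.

The Hessian of f at 0 is [[0, 0], [0, 0]] with rank 0, so corank 2. A Groebner basis of the Jacobian ideal J(f) in C{x,y} is {x^2/5 + y^4, x^3, x*y}; counting standard monomials gives mu = 6. Corank 2; j^3 = x^2*y has shape L^2 M (L != M), so D-series; mu = 6 gives D_6.

Type D_6, Milnor number mu = 6.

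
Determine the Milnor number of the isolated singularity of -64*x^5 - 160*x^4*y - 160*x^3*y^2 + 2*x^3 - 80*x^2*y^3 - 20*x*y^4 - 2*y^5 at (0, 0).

The Hessian of f at 0 has rank 0. Corank 2; j^3 = 2*x^3 is a perfect cube, so E-series; the 5-jet and mu = 8 give E_8.

8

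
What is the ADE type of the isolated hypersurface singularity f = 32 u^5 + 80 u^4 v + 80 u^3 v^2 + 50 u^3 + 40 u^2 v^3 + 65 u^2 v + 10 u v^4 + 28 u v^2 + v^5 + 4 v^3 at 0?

D_6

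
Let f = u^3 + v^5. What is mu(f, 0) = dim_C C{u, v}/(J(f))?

8

The Hessian of f at 0 has rank 0. Corank 2; j^3 = u^3 is a perfect cube, so E-series; the 5-jet and mu = 8 give E_8.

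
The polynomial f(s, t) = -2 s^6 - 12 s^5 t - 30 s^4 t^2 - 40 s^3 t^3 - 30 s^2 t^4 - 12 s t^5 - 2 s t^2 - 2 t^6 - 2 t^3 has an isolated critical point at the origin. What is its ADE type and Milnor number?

The Hessian of f at 0 has rank 0. Corank 2; j^3 = -2*t^2*(s + t) has shape L^2 M (L != M), so D-series; mu = 7 gives D_7.

Type D_7, Milnor number mu = 7.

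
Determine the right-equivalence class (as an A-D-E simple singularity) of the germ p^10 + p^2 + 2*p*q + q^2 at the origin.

A_9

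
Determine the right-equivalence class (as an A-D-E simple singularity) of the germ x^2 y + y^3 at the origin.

D_{4}

The Hessian of f at 0 is [[0, 0], [0, 0]] with rank 0, so corank 2. A Groebner basis of the Jacobian ideal J(f) in C{x,y} is {y^3, x^2 + 3*y^2, x*y}; counting standard monomials gives mu = 4. Corank 2; j^3 = y*(x^2 + y^2) splits into three distinct lines over C (the quadratic factor has nonzero discriminant), so D_4.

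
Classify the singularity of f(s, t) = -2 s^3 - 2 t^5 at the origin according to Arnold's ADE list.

E_8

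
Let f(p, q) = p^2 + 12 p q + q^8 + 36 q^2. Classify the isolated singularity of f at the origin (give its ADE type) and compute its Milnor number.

Type A_{7}, Milnor number mu = 7.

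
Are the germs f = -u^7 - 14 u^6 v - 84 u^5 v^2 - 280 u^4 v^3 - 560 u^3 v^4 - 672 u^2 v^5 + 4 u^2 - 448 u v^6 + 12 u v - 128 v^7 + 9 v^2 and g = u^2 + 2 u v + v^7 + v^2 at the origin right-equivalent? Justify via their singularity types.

The Hessian of f at 0 has rank 1. Corank 1: A-series; mu = 6 gives A_6. The Hessian of g at 0 has rank 1. Corank 1: A-series; mu = 6 gives A_6. Both have type A_6, hence right-equivalent.

Yes.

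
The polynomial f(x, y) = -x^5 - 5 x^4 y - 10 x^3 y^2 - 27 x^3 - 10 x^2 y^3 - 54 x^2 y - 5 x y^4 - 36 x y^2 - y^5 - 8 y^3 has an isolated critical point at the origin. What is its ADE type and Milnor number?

The Hessian of f at 0 has rank 0. Corank 2; j^3 = -(3*x + 2*y)^3 is a perfect cube, so E-series; the 5-jet and mu = 8 give E_8.

Type E_8, Milnor number mu = 8.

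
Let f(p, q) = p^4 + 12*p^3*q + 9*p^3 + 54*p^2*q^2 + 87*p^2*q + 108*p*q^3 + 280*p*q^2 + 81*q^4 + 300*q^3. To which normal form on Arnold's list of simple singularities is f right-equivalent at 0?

The Hessian of f at 0 is [[0, 0], [0, 0]] with rank 0, so corank 2. A Groebner basis of the Jacobian ideal J(f) in C{p,q} is {p*q^2 + 135*p*q/2 + 225*q^2, -81*p*q/4 + q^3 - 135*q^2/2, p^2 + 19*p*q/3 + 10*q^2}; counting standard monomials gives mu = 5. Corank 2; j^3 = (p + 3*q)*(3*p + 10*q)^2 has shape L^2 M (L != M), so D-series; mu = 5 gives D_5.

D5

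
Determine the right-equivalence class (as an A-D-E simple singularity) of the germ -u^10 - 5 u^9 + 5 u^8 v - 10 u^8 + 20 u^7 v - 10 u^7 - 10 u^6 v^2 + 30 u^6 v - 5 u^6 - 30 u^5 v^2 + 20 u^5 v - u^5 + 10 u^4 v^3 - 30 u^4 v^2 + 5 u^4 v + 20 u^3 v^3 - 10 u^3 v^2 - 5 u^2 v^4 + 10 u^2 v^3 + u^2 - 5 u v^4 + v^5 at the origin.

A4

The Hessian of f at 0 has rank 1. Corank 1: A-series; mu = 4 gives A_4.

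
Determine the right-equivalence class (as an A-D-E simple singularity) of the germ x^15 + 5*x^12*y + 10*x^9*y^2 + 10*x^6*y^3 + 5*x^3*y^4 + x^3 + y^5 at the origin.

E_8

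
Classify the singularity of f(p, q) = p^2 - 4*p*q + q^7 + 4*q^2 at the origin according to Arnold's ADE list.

A_{6}

The Hessian of f at 0 is [[2, -4], [-4, 8]] with rank 1, so corank 1. A Groebner basis of the Jacobian ideal J(f) in C{p,q} is {q^6, p - 2*q}; counting standard monomials gives mu = 6. Corank 1: A-series; mu = 6 gives A_6.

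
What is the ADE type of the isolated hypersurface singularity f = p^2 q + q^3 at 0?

The Hessian of f at 0 is [[0, 0], [0, 0]] with rank 0, so corank 2. A Groebner basis of the Jacobian ideal J(f) in C{p,q} is {q^3, p^2 + 3*q^2, p*q}; counting standard monomials gives mu = 4. Corank 2; j^3 = q*(p^2 + q^2) splits into three distinct lines over C (the quadratic factor has nonzero discriminant), so D_4.

D_{4}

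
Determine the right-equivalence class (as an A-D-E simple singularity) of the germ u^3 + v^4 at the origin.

The Hessian of f at 0 has rank 0. Corank 2; j^3 = u^3 is a perfect cube, so E-series; the 4-jet and mu = 6 give E_6.

E_6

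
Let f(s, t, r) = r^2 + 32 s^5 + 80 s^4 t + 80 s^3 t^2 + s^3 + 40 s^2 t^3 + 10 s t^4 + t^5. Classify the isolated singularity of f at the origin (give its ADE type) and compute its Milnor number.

The Hessian of f at 0 has rank 1. Corank 2; j^3 = s^3 is a perfect cube, so E-series; the 5-jet and mu = 8 give E_8.

Type E_8, Milnor number mu = 8.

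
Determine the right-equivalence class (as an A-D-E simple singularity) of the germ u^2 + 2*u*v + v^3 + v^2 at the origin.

The Hessian of f at 0 is [[2, 2], [2, 2]] with rank 1, so corank 1. A Groebner basis of the Jacobian ideal J(f) in C{u,v} is {v^2, u + v}; counting standard monomials gives mu = 2. Corank 1: A-series; mu = 2 gives A_2.

A_2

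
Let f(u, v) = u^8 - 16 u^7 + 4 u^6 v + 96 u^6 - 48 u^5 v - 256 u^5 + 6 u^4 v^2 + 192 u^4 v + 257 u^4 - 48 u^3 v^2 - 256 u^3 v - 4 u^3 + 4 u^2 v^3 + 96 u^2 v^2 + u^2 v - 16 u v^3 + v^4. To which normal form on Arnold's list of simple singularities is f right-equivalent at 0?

The Hessian of f at 0 is [[0, 0], [0, 0]] with rank 0, so corank 2. A Groebner basis of the Jacobian ideal J(f) in C{u,v} is {u*v^2, u*v/16 + v^3, u^2 - u*v/4}; counting standard monomials gives mu = 5. Corank 2; j^3 = -u^2*(4*u - v) has shape L^2 M (L != M), so D-series; mu = 5 gives D_5.

D_{5}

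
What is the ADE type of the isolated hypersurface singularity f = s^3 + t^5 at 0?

E_{8}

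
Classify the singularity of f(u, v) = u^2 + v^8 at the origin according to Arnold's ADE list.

A_{7}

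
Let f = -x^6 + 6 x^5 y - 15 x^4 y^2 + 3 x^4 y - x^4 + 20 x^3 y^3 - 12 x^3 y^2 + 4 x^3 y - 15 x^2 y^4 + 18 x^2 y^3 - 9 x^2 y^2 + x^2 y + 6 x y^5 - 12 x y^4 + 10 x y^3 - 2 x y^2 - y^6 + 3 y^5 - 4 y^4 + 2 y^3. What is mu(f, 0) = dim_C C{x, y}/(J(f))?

The Hessian of f at 0 has rank 0. Corank 2; j^3 = y*(x^2 - 2*x*y + 2*y^2) splits into three distinct lines over C (the quadratic factor has nonzero discriminant), so D_4.

4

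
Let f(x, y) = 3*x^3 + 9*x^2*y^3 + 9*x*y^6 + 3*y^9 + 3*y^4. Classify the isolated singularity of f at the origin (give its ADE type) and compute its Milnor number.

Type E6, Milnor number mu = 6.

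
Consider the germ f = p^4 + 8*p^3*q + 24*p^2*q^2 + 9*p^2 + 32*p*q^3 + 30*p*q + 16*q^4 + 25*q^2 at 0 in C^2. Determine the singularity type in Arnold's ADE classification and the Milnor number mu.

Type A_3, Milnor number mu = 3.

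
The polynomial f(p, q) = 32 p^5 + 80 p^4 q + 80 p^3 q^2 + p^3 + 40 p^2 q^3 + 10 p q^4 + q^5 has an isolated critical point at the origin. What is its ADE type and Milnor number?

The Hessian of f at 0 is [[0, 0], [0, 0]] with rank 0, so corank 2. A Groebner basis of the Jacobian ideal J(f) in C{p,q} is {q^5, p*q^3 + q^4/8, p^2}; counting standard monomials gives mu = 8. Corank 2; j^3 = p^3 is a perfect cube, so E-series; the 5-jet and mu = 8 give E_8.

Type E8, Milnor number mu = 8.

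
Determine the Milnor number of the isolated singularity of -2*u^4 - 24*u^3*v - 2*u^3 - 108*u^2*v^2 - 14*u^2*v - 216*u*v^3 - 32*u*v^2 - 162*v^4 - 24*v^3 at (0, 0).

5

The Hessian of f at 0 has rank 0. Corank 2; j^3 = -2*(u + 2*v)^2*(u + 3*v) has shape L^2 M (L != M), so D-series; mu = 5 gives D_5.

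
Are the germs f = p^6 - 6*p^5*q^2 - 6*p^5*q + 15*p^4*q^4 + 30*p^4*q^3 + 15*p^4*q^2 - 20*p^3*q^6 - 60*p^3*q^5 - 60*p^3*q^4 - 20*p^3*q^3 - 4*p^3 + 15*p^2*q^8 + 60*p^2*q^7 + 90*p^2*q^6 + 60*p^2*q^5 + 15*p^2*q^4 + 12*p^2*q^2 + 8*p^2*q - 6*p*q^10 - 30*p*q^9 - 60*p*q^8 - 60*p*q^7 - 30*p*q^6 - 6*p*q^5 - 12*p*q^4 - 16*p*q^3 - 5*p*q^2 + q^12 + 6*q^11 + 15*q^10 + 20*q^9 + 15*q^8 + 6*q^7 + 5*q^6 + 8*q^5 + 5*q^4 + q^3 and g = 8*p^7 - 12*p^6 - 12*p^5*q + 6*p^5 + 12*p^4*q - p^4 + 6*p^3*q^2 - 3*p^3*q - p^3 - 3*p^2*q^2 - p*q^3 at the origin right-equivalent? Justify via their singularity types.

No.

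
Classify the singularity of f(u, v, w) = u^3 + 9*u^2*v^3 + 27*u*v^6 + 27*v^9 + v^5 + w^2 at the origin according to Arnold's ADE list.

E_8

The Hessian of f at 0 has rank 1. Corank 2; j^3 = u^3 is a perfect cube, so E-series; the 5-jet and mu = 8 give E_8.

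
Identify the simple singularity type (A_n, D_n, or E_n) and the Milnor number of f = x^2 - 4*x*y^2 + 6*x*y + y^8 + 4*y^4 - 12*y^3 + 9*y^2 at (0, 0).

The Hessian of f at 0 has rank 1. Corank 1: A-series; mu = 7 gives A_7.

Type A_7, Milnor number mu = 7.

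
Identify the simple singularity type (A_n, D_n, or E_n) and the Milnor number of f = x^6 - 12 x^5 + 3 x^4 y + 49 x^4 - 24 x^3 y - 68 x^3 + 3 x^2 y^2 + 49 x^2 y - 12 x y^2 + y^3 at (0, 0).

Type D4, Milnor number mu = 4.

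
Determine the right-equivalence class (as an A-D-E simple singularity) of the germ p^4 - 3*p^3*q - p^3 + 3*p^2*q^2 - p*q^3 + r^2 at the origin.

The Hessian of f at 0 is [[0, 0, 0], [0, 0, 0], [0, 0, 2]] with rank 1, so corank 2. A Groebner basis of the Jacobian ideal J(f) in C{p,q,r} is {3*p^2 + q^4 + q^3, p^3, p^2*q - p^2 - q^3/3, -2*p^2 + p*q^2 - 2*q^3/3, r}; counting standard monomials gives mu = 7. Corank 2; j^3 = -p^3 is a perfect cube, so E-series; the 4-jet and mu = 7 give E_7.

E7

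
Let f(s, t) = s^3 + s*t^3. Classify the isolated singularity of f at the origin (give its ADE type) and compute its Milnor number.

Type E_{7}, Milnor number mu = 7.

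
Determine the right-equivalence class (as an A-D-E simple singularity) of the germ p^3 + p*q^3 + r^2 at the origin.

The Hessian of f at 0 has rank 1. Corank 2; j^3 = p^3 is a perfect cube, so E-series; the 4-jet and mu = 7 give E_7.

E_7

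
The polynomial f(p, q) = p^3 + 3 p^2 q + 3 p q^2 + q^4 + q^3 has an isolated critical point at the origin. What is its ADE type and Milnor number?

Type E_6, Milnor number mu = 6.

The Hessian of f at 0 has rank 0. Corank 2; j^3 = (p + q)^3 is a perfect cube, so E-series; the 4-jet and mu = 6 give E_6.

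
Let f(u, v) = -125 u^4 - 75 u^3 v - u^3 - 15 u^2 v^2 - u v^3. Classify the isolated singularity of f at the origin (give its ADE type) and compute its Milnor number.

Type E7, Milnor number mu = 7.

The Hessian of f at 0 has rank 0. Corank 2; j^3 = -u^3 is a perfect cube, so E-series; the 4-jet and mu = 7 give E_7.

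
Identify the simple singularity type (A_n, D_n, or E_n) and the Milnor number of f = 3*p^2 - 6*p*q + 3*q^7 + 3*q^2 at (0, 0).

Type A_{6}, Milnor number mu = 6.

The Hessian of f at 0 has rank 1. Corank 1: A-series; mu = 6 gives A_6.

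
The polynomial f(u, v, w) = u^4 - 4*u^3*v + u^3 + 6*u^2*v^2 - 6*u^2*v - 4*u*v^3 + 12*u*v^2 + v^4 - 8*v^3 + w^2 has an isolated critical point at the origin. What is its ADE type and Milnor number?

Type E6, Milnor number mu = 6.

The Hessian of f at 0 has rank 1. Corank 2; j^3 = (u - 2*v)^3 is a perfect cube, so E-series; the 4-jet and mu = 6 give E_6.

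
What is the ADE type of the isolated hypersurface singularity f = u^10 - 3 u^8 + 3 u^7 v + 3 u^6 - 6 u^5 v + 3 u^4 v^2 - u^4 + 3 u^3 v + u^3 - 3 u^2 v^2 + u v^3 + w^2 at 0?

E7

The Hessian of f at 0 is [[0, 0, 0], [0, 0, 0], [0, 0, 2]] with rank 1, so corank 2. A Groebner basis of the Jacobian ideal J(f) in C{u,v,w} is {3*u^2 + v^4 + v^3, u^3, u^2*v - u^2 - v^3/3, -2*u^2 + u*v^2 - 2*v^3/3, w}; counting standard monomials gives mu = 7. Corank 2; j^3 = u^3 is a perfect cube, so E-series; the 4-jet and mu = 7 give E_7.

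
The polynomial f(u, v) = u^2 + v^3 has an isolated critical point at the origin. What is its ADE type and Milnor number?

Type A2, Milnor number mu = 2.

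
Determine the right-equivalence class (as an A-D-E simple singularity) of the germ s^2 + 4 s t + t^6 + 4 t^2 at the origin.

A_5

The Hessian of f at 0 has rank 1. Corank 1: A-series; mu = 5 gives A_5.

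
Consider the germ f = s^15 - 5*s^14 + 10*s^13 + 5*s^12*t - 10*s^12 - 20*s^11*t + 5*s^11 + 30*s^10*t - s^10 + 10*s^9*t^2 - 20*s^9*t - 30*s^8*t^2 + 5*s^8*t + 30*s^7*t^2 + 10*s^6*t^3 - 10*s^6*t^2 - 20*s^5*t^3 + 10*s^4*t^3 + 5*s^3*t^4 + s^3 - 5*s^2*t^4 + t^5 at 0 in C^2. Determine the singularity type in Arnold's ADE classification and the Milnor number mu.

Type E_8, Milnor number mu = 8.

The Hessian of f at 0 has rank 0. Corank 2; j^3 = s^3 is a perfect cube, so E-series; the 5-jet and mu = 8 give E_8.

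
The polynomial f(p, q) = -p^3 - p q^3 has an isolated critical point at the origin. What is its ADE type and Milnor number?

Type E_7, Milnor number mu = 7.

The Hessian of f at 0 is [[0, 0], [0, 0]] with rank 0, so corank 2. A Groebner basis of the Jacobian ideal J(f) in C{p,q} is {p^3, p*q^2, 3*p^2 + q^3}; counting standard monomials gives mu = 7. Corank 2; j^3 = -p^3 is a perfect cube, so E-series; the 4-jet and mu = 7 give E_7.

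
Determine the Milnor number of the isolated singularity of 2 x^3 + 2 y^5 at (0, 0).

8

The Hessian of f at 0 is [[0, 0], [0, 0]] with rank 0, so corank 2. A Groebner basis of the Jacobian ideal J(f) in C{x,y} is {y^4, x^2}; counting standard monomials gives mu = 8. Corank 2; j^3 = 2*x^3 is a perfect cube, so E-series; the 5-jet and mu = 8 give E_8.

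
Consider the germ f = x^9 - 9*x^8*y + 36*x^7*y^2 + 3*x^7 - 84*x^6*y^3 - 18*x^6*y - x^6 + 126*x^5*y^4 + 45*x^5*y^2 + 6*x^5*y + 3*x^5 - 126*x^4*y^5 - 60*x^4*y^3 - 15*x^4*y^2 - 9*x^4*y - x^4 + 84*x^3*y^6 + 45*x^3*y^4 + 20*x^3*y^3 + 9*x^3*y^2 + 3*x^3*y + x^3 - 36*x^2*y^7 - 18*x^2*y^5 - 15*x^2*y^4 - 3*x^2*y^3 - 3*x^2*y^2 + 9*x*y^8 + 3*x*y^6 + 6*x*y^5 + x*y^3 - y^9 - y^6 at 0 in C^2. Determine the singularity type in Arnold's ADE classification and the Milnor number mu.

The Hessian of f at 0 is [[0, 0], [0, 0]] with rank 0, so corank 2. A Groebner basis of the Jacobian ideal J(f) in C{x,y} is {3*x^2 + y^4 + y^3, x^3, x^2*y - x^2 - y^3/3, -2*x^2 + x*y^2 - 2*y^3/3}; counting standard monomials gives mu = 7. Corank 2; j^3 = x^3 is a perfect cube, so E-series; the 4-jet and mu = 7 give E_7.

Type E7, Milnor number mu = 7.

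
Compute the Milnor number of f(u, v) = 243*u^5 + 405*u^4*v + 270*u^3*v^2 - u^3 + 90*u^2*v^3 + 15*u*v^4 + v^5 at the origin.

8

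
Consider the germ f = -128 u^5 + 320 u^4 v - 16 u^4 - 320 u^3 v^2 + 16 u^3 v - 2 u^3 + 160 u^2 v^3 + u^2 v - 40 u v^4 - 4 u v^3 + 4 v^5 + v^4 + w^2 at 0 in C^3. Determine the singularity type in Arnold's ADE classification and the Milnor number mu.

Type D_{5}, Milnor number mu = 5.

The Hessian of f at 0 is [[0, 0, 0], [0, 0, 0], [0, 0, 2]] with rank 1, so corank 2. A Groebner basis of the Jacobian ideal J(f) in C{u,v,w} is {u*v^2, u*v/10 + v^3, u^2 - 2*u*v/5, w}; counting standard monomials gives mu = 5. Corank 2; j^3 = -u^2*(2*u - v) has shape L^2 M (L != M), so D-series; mu = 5 gives D_5.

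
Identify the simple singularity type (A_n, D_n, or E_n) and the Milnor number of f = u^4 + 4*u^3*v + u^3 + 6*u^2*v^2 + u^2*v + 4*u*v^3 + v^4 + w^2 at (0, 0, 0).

The Hessian of f at 0 has rank 1. Corank 2; j^3 = u^2*(u + v) has shape L^2 M (L != M), so D-series; mu = 5 gives D_5.

Type D_{5}, Milnor number mu = 5.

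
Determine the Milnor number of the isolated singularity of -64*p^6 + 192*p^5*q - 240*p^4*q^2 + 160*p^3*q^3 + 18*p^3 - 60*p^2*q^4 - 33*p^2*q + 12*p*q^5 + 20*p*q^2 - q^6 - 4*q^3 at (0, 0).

7

The Hessian of f at 0 has rank 0. Corank 2; j^3 = (2*p - q)*(3*p - 2*q)^2 has shape L^2 M (L != M), so D-series; mu = 7 gives D_7.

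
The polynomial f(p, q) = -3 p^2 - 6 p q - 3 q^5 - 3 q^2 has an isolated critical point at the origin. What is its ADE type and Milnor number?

The Hessian of f at 0 is [[-6, -6], [-6, -6]] with rank 1, so corank 1. A Groebner basis of the Jacobian ideal J(f) in C{p,q} is {q^4, p + q}; counting standard monomials gives mu = 4. Corank 1: A-series; mu = 4 gives A_4.

Type A_{4}, Milnor number mu = 4.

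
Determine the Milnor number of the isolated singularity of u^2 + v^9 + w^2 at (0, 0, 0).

8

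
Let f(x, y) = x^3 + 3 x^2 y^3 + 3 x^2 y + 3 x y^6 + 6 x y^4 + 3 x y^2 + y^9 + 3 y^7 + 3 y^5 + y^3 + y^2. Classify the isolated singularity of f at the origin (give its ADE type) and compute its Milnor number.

Type A_{2}, Milnor number mu = 2.

The Hessian of f at 0 has rank 1. Corank 1: A-series; mu = 2 gives A_2.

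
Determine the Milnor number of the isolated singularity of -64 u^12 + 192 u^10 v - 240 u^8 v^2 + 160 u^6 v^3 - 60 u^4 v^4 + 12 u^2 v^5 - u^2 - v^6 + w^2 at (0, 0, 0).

5

The Hessian of f at 0 is [[-2, 0, 0], [0, 0, 0], [0, 0, 2]] with rank 2, so corank 1. A Groebner basis of the Jacobian ideal J(f) in C{u,v,w} is {v^5, u, w}; counting standard monomials gives mu = 5. Corank 1: A-series; mu = 5 gives A_5.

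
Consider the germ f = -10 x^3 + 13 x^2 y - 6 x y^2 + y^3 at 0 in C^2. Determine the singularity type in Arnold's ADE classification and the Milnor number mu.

Type D_{4}, Milnor number mu = 4.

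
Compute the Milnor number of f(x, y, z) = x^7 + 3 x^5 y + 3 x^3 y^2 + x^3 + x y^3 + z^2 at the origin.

7

The Hessian of f at 0 has rank 1. Corank 2; j^3 = x^3 is a perfect cube, so E-series; the 4-jet and mu = 7 give E_7.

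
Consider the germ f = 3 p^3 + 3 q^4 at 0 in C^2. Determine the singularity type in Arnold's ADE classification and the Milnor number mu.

Type E6, Milnor number mu = 6.

The Hessian of f at 0 has rank 0. Corank 2; j^3 = 3*p^3 is a perfect cube, so E-series; the 4-jet and mu = 6 give E_6.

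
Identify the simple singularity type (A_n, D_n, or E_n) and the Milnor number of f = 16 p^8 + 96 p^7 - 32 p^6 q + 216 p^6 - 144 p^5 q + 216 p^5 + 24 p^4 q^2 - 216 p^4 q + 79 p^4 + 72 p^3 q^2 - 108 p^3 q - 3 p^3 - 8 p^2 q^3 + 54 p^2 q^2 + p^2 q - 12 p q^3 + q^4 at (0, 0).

The Hessian of f at 0 has rank 0. Corank 2; j^3 = -p^2*(3*p - q) has shape L^2 M (L != M), so D-series; mu = 5 gives D_5.

Type D_{5}, Milnor number mu = 5.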